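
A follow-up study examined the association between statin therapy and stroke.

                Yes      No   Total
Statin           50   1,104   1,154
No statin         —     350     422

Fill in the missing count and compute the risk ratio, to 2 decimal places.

0.25

The missing cell is in the unexposed row: 422 − 350 = 72.
So a = 50, b = 1104, c = 72, d = 350.
RR = [a/(a+b)] / [c/(c+d)] = (50/1154) / (72/422) = 0.04333/0.17062 = 0.25395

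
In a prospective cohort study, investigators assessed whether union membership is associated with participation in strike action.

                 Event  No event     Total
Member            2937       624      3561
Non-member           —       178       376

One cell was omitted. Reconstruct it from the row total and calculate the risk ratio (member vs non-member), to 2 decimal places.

1.57

The missing cell is in the unexposed row: 376 − 178 = 198.
So a = 2937, b = 624, c = 198, d = 178.
RR = [a/(a+b)] / [c/(c+d)] = (2937/3561) / (198/376) = 0.82477/0.52660 = 1.56623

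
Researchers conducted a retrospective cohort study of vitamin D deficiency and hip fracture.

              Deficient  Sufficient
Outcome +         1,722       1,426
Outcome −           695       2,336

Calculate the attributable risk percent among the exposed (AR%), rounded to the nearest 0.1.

Reading the table with exposure as columns: a = 1722 (Deficient, case), b = 695 (Deficient, non-case), c = 1426 (Sufficient, case), d = 2336.
Risk in exposed = 1722/2417 = 0.71245; risk in unexposed = 1426/3762 = 0.37905.
RR = 0.71245/0.37905 = 1.87956
AR% = (RR − 1)/RR × 100 = (1.87956 − 1)/1.87956 × 100 = 46.7960%

46.8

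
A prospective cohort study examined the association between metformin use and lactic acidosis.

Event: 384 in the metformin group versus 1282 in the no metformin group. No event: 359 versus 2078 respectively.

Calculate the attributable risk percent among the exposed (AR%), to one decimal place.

26.2

From the description: a = 384, b = 359, c = 1282, d = 2078.
Risk in exposed = 384/743 = 0.51682; risk in unexposed = 1282/3360 = 0.38155.
RR = 0.51682/0.38155 = 1.35455
AR% = (RR − 1)/RR × 100 = (1.35455 − 1)/1.35455 × 100 = 26.1745%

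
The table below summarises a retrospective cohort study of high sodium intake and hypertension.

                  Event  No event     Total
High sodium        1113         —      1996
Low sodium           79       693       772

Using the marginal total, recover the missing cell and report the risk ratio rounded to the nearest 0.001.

The missing cell is in the exposed row: 1996 − 1113 = 883.
So a = 1113, b = 883, c = 79, d = 693.
RR = [a/(a+b)] / [c/(c+d)] = (1113/1996) / (79/772) = 0.55762/0.10233 = 5.44910

5.449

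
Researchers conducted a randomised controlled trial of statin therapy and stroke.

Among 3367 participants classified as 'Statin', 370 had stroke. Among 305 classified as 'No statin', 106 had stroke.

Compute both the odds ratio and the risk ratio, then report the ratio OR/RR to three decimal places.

0.733

From the description: a = 370, b = 2997, c = 106, d = 199.
OR = (370·199)/(2997·106) = 73630/317682 = 0.23177
Risk in exposed = 370/3367 = 0.10989; risk in unexposed = 106/305 = 0.34754; RR = 0.31619
OR/RR = 0.23177 / 0.31619 = 0.73301
The outcome is not rare, so the OR lies further from 1 than the RR.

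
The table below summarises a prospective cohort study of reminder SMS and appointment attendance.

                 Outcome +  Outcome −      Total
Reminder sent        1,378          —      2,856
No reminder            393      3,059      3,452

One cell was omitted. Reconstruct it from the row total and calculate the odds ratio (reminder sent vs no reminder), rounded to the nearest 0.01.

The missing cell is in the exposed row: 2856 − 1378 = 1478.
So a = 1378, b = 1478, c = 393, d = 3059.
OR = (a·d)/(b·c) = (1378 × 3059) / (1478 × 393) = 4215302 / 580854 = 7.25708

7.26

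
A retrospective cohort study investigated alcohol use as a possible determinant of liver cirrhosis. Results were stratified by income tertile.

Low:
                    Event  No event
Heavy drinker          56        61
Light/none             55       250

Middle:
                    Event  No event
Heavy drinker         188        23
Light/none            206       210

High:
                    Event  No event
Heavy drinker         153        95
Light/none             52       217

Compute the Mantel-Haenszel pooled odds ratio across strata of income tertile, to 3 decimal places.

6.399

OR_MH = Σ(aᵢdᵢ/nᵢ) / Σ(bᵢcᵢ/nᵢ), where nᵢ is the stratum total.
Stratum 1 (Low): n = 422; a·d/n = 56·250/422 = 33.1754; b·c/n = 61·55/422 = 7.9502
Stratum 2 (Middle): n = 627; a·d/n = 188·210/627 = 62.9665; b·c/n = 23·206/627 = 7.5566
Stratum 3 (High): n = 517; a·d/n = 153·217/517 = 64.2186; b·c/n = 95·52/517 = 9.5551
OR_MH = (33.1754 + 62.9665 + 64.2186) / (7.9502 + 7.5566 + 9.5551) = 160.3604 / 25.0620 = 6.39855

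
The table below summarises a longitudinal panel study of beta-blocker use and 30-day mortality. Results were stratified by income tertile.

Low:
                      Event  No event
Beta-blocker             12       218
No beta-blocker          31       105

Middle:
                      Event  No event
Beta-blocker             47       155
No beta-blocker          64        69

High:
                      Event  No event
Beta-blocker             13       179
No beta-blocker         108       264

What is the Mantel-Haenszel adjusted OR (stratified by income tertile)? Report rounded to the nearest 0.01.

0.23

OR_MH = Σ(aᵢdᵢ/nᵢ) / Σ(bᵢcᵢ/nᵢ), where nᵢ is the stratum total.
Stratum 1 (Low): n = 366; a·d/n = 12·105/366 = 3.4426; b·c/n = 218·31/366 = 18.4645
Stratum 2 (Middle): n = 335; a·d/n = 47·69/335 = 9.6806; b·c/n = 155·64/335 = 29.6119
Stratum 3 (High): n = 564; a·d/n = 13·264/564 = 6.0851; b·c/n = 179·108/564 = 34.2766
OR_MH = (3.4426 + 9.6806 + 6.0851) / (18.4645 + 29.6119 + 34.2766) = 19.2083 / 82.3530 = 0.23324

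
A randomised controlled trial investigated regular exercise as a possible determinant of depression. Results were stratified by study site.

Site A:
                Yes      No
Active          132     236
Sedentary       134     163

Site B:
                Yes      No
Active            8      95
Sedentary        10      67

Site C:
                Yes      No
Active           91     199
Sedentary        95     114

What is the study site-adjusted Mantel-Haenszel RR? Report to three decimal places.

RR_MH = Σ(aᵢ·n₀ᵢ/nᵢ) / Σ(cᵢ·n₁ᵢ/nᵢ), with n₁ᵢ = aᵢ+bᵢ (exposed), n₀ᵢ = cᵢ+dᵢ (unexposed), nᵢ = n₁ᵢ+n₀ᵢ.
Stratum 1 (Site A): n₁ = 368, n₀ = 297, n = 665; a·n₀/n = 132·297/665 = 58.9534; c·n₁/n = 134·368/665 = 74.1534
Stratum 2 (Site B): n₁ = 103, n₀ = 77, n = 180; a·n₀/n = 8·77/180 = 3.4222; c·n₁/n = 10·103/180 = 5.7222
Stratum 3 (Site C): n₁ = 290, n₀ = 209, n = 499; a·n₀/n = 91·209/499 = 38.1142; c·n₁/n = 95·290/499 = 55.2104
RR_MH = (58.9534 + 3.4222 + 38.1142) / (74.1534 + 5.7222 + 55.2104) = 100.4898 / 135.0860 = 0.74390

0.744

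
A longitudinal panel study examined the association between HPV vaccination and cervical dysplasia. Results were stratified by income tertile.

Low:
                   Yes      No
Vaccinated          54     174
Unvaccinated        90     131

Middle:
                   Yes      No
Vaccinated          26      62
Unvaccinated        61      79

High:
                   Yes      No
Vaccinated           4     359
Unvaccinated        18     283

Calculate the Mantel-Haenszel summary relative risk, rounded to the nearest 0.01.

RR_MH = Σ(aᵢ·n₀ᵢ/nᵢ) / Σ(cᵢ·n₁ᵢ/nᵢ), with n₁ᵢ = aᵢ+bᵢ (exposed), n₀ᵢ = cᵢ+dᵢ (unexposed), nᵢ = n₁ᵢ+n₀ᵢ.
Stratum 1 (Low): n₁ = 228, n₀ = 221, n = 449; a·n₀/n = 54·221/449 = 26.5791; c·n₁/n = 90·228/449 = 45.7016
Stratum 2 (Middle): n₁ = 88, n₀ = 140, n = 228; a·n₀/n = 26·140/228 = 15.9649; c·n₁/n = 61·88/228 = 23.5439
Stratum 3 (High): n₁ = 363, n₀ = 301, n = 664; a·n₀/n = 4·301/664 = 1.8133; c·n₁/n = 18·363/664 = 9.8404
RR_MH = (26.5791 + 15.9649 + 1.8133) / (45.7016 + 23.5439 + 9.8404) = 44.3572 / 79.0858 = 0.56087

0.56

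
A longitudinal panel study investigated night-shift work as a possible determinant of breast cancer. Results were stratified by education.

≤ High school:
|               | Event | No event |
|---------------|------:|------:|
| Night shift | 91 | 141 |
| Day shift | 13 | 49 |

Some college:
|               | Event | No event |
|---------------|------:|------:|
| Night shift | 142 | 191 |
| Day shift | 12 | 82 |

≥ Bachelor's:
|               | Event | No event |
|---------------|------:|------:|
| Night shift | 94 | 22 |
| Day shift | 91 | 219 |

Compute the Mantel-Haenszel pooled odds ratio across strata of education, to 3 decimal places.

5.567

OR_MH = Σ(aᵢdᵢ/nᵢ) / Σ(bᵢcᵢ/nᵢ), where nᵢ is the stratum total.
Stratum 1 (≤ High school): n = 294; a·d/n = 91·49/294 = 15.1667; b·c/n = 141·13/294 = 6.2347
Stratum 2 (Some college): n = 427; a·d/n = 142·82/427 = 27.2693; b·c/n = 191·12/427 = 5.3677
Stratum 3 (≥ Bachelor's): n = 426; a·d/n = 94·219/426 = 48.3239; b·c/n = 22·91/426 = 4.6995
OR_MH = (15.1667 + 27.2693 + 48.3239) / (6.2347 + 5.3677 + 4.6995) = 90.7599 / 16.3019 = 5.56744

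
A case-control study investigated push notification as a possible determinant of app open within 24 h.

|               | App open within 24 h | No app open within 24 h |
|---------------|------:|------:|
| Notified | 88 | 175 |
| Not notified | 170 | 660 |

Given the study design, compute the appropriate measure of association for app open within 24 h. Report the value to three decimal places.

Cells: a = 88, b = 175, c = 170, d = 660.
This is a case-control study: participants were sampled on outcome status, so risks in the source population cannot be estimated directly — relative risk is not valid here. The odds ratio is the appropriate measure.
OR = (a·d)/(b·c) = (88 × 660) / (175 × 170) = 58080 / 29750 = 1.95227

1.952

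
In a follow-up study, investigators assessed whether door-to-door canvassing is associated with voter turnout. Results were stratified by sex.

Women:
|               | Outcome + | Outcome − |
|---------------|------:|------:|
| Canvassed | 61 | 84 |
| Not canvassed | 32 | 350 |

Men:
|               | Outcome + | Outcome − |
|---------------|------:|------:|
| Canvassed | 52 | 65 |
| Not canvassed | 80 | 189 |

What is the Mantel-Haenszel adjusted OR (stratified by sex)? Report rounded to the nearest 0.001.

3.552

OR_MH = Σ(aᵢdᵢ/nᵢ) / Σ(bᵢcᵢ/nᵢ), where nᵢ is the stratum total.
Stratum 1 (Women): n = 527; a·d/n = 61·350/527 = 40.5123; b·c/n = 84·32/527 = 5.1006
Stratum 2 (Men): n = 386; a·d/n = 52·189/386 = 25.4611; b·c/n = 65·80/386 = 13.4715
OR_MH = (40.5123 + 25.4611) / (5.1006 + 13.4715) = 65.9735 / 18.5721 = 3.55229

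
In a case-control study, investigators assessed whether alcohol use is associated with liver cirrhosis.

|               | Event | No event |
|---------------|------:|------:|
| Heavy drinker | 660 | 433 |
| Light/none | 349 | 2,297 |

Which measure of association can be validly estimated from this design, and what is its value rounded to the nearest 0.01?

10.03

Cells: a = 660, b = 433, c = 349, d = 2297.
This is a case-control study: participants were sampled on outcome status, so risks in the source population cannot be estimated directly — relative risk is not valid here. The odds ratio is the appropriate measure.
OR = (a·d)/(b·c) = (660 × 2297) / (433 × 349) = 1516020 / 151117 = 10.03209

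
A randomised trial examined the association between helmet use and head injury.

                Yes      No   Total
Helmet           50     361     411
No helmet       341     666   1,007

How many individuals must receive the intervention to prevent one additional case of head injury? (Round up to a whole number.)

Risk in treated group = 50/411 = 0.12165; risk in control = 341/1007 = 0.33863.
Absolute risk reduction = 0.33863 − 0.12165 = 0.21698
NNT = 1 / ARR = 1 / 0.21698 = 4.609 → round up → 5

5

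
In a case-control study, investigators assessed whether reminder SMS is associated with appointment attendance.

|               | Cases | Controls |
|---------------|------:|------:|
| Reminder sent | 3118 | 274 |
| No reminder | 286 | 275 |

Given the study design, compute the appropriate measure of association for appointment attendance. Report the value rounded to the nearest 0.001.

Cells: a = 3118, b = 274, c = 286, d = 275.
This is a case-control study: participants were sampled on outcome status, so risks in the source population cannot be estimated directly — relative risk is not valid here. The odds ratio is the appropriate measure.
OR = (a·d)/(b·c) = (3118 × 275) / (274 × 286) = 857450 / 78364 = 10.94189

10.942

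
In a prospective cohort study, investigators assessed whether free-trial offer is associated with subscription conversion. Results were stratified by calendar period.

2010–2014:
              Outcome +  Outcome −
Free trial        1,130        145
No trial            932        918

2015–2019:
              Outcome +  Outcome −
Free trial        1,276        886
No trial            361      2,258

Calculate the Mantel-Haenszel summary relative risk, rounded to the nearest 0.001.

2.517

RR_MH = Σ(aᵢ·n₀ᵢ/nᵢ) / Σ(cᵢ·n₁ᵢ/nᵢ), with n₁ᵢ = aᵢ+bᵢ (exposed), n₀ᵢ = cᵢ+dᵢ (unexposed), nᵢ = n₁ᵢ+n₀ᵢ.
Stratum 1 (2010–2014): n₁ = 1275, n₀ = 1850, n = 3125; a·n₀/n = 1130·1850/3125 = 668.9600; c·n₁/n = 932·1275/3125 = 380.2560
Stratum 2 (2015–2019): n₁ = 2162, n₀ = 2619, n = 4781; a·n₀/n = 1276·2619/4781 = 698.9843; c·n₁/n = 361·2162/4781 = 163.2466
RR_MH = (668.9600 + 698.9843) / (380.2560 + 163.2466) = 1367.9443 / 543.5026 = 2.51690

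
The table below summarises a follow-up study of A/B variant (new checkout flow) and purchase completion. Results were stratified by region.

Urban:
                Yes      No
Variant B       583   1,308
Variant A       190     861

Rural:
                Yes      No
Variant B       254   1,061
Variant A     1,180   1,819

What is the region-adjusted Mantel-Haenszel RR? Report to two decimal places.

0.80

RR_MH = Σ(aᵢ·n₀ᵢ/nᵢ) / Σ(cᵢ·n₁ᵢ/nᵢ), with n₁ᵢ = aᵢ+bᵢ (exposed), n₀ᵢ = cᵢ+dᵢ (unexposed), nᵢ = n₁ᵢ+n₀ᵢ.
Stratum 1 (Urban): n₁ = 1891, n₀ = 1051, n = 2942; a·n₀/n = 583·1051/2942 = 208.2709; c·n₁/n = 190·1891/2942 = 122.1244
Stratum 2 (Rural): n₁ = 1315, n₀ = 2999, n = 4314; a·n₀/n = 254·2999/4314 = 176.5753; c·n₁/n = 1180·1315/4314 = 359.6894
RR_MH = (208.2709 + 176.5753) / (122.1244 + 359.6894) = 384.8462 / 481.8138 = 0.79874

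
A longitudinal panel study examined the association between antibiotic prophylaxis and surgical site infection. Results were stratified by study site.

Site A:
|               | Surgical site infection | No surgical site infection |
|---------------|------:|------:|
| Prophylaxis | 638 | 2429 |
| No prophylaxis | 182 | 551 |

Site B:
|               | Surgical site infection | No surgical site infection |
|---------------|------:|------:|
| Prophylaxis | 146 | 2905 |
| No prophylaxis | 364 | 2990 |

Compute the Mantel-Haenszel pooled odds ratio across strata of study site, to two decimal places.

0.57

OR_MH = Σ(aᵢdᵢ/nᵢ) / Σ(bᵢcᵢ/nᵢ), where nᵢ is the stratum total.
Stratum 1 (Site A): n = 3800; a·d/n = 638·551/3800 = 92.5100; b·c/n = 2429·182/3800 = 116.3363
Stratum 2 (Site B): n = 6405; a·d/n = 146·2990/6405 = 68.1561; b·c/n = 2905·364/6405 = 165.0929
OR_MH = (92.5100 + 68.1561) / (116.3363 + 165.0929) = 160.6661 / 281.4292 = 0.57089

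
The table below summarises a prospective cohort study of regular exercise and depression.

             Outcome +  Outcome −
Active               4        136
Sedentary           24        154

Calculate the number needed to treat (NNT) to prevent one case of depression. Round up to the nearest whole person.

10

Risk in treated group = 4/140 = 0.02857; risk in control = 24/178 = 0.13483.
Absolute risk reduction = 0.13483 − 0.02857 = 0.10626
NNT = 1 / ARR = 1 / 0.10626 = 9.411 → round up → 10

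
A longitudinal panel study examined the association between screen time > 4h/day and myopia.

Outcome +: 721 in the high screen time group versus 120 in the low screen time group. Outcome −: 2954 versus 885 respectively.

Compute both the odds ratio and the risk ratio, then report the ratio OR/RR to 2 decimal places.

From the description: a = 721, b = 2954, c = 120, d = 885.
OR = (721·885)/(2954·120) = 638085/354480 = 1.80006
Risk in exposed = 721/3675 = 0.19619; risk in unexposed = 120/1005 = 0.11940; RR = 1.64310
OR/RR = 1.80006 / 1.64310 = 1.09553
The outcome is not rare, so the OR lies further from 1 than the RR.

1.10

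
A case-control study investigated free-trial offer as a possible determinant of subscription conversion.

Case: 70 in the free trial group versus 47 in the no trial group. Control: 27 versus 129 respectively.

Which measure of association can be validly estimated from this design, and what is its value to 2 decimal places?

7.12

From the description: a = 70, b = 27, c = 47, d = 129.
This is a case-control study: participants were sampled on outcome status, so risks in the source population cannot be estimated directly — relative risk is not valid here. The odds ratio is the appropriate measure.
OR = (a·d)/(b·c) = (70 × 129) / (27 × 47) = 9030 / 1269 = 7.11584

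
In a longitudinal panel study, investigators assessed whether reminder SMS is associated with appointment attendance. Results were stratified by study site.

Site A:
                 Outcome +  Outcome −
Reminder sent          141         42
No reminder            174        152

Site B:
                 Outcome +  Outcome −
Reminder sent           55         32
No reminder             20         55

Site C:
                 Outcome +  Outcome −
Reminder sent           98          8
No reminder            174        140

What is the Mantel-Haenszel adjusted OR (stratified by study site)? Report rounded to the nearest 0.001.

OR_MH = Σ(aᵢdᵢ/nᵢ) / Σ(bᵢcᵢ/nᵢ), where nᵢ is the stratum total.
Stratum 1 (Site A): n = 509; a·d/n = 141·152/509 = 42.1061; b·c/n = 42·174/509 = 14.3576
Stratum 2 (Site B): n = 162; a·d/n = 55·55/162 = 18.6728; b·c/n = 32·20/162 = 3.9506
Stratum 3 (Site C): n = 420; a·d/n = 98·140/420 = 32.6667; b·c/n = 8·174/420 = 3.3143
OR_MH = (42.1061 + 18.6728 + 32.6667) / (14.3576 + 3.9506 + 3.3143) = 93.4456 / 21.6225 = 4.32169

4.322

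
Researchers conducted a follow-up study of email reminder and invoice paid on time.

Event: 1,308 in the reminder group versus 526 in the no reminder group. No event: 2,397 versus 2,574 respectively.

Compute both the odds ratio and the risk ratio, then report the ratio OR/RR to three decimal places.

1.283

From the description: a = 1308, b = 2397, c = 526, d = 2574.
OR = (1308·2574)/(2397·526) = 3366792/1260822 = 2.67032
Risk in exposed = 1308/3705 = 0.35304; risk in unexposed = 526/3100 = 0.16968; RR = 2.08063
OR/RR = 2.67032 / 2.08063 = 1.28341
The outcome is not rare, so the OR lies further from 1 than the RR.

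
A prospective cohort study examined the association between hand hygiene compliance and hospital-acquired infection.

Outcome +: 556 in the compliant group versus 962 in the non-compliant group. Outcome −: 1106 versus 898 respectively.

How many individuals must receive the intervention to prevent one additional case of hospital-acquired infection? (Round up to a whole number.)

6

Risk in treated group = 556/1662 = 0.33454; risk in control = 962/1860 = 0.51720.
Absolute risk reduction = 0.51720 − 0.33454 = 0.18267
NNT = 1 / ARR = 1 / 0.18267 = 5.474 → round up → 6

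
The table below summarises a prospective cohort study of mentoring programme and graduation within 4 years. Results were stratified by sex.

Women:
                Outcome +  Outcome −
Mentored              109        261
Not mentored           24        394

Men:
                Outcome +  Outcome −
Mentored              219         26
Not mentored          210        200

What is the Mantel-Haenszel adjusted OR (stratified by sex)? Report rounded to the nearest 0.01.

7.45

OR_MH = Σ(aᵢdᵢ/nᵢ) / Σ(bᵢcᵢ/nᵢ), where nᵢ is the stratum total.
Stratum 1 (Women): n = 788; a·d/n = 109·394/788 = 54.5000; b·c/n = 261·24/788 = 7.9492
Stratum 2 (Men): n = 655; a·d/n = 219·200/655 = 66.8702; b·c/n = 26·210/655 = 8.3359
OR_MH = (54.5000 + 66.8702) / (7.9492 + 8.3359) = 121.3702 / 16.2851 = 7.45283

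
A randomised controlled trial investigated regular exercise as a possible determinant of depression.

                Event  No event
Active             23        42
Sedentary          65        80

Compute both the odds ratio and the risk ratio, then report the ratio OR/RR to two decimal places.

0.85

Cells: a = 23, b = 42, c = 65, d = 80.
OR = (23·80)/(42·65) = 1840/2730 = 0.67399
Risk in exposed = 23/65 = 0.35385; risk in unexposed = 65/145 = 0.44828; RR = 0.78935
OR/RR = 0.67399 / 0.78935 = 0.85386
The outcome is not rare, so the OR lies further from 1 than the RR.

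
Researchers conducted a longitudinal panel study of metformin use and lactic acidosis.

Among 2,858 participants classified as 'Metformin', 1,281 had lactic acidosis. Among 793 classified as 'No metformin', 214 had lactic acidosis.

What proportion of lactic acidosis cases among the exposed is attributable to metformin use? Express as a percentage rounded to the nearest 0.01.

From the description: a = 1281, b = 1577, c = 214, d = 579.
Risk in exposed = 1281/2858 = 0.44822; risk in unexposed = 214/793 = 0.26986.
RR = 0.44822/0.26986 = 1.66091
AR% = (RR − 1)/RR × 100 = (1.66091 − 1)/1.66091 × 100 = 39.7921%

39.79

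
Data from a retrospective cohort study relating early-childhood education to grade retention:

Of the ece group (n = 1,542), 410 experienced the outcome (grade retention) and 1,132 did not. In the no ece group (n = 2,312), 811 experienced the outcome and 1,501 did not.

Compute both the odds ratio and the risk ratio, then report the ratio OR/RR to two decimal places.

0.88

From the description: a = 410, b = 1132, c = 811, d = 1501.
OR = (410·1501)/(1132·811) = 615410/918052 = 0.67034
Risk in exposed = 410/1542 = 0.26589; risk in unexposed = 811/2312 = 0.35078; RR = 0.75800
OR/RR = 0.67034 / 0.75800 = 0.88436
The outcome is not rare, so the OR lies further from 1 than the RR.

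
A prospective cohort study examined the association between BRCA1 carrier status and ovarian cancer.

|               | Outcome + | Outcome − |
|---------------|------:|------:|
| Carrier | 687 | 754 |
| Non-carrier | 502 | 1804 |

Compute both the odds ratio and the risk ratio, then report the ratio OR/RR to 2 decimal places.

Cells: a = 687, b = 754, c = 502, d = 1804.
OR = (687·1804)/(754·502) = 1239348/378508 = 3.27430
Risk in exposed = 687/1441 = 0.47675; risk in unexposed = 502/2306 = 0.21769; RR = 2.19002
OR/RR = 3.27430 / 2.19002 = 1.49510
The outcome is not rare, so the OR lies further from 1 than the RR.

1.50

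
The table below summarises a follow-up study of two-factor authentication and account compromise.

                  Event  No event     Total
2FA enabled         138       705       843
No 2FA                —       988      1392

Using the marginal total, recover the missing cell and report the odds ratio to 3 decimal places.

The missing cell is in the unexposed row: 1392 − 988 = 404.
So a = 138, b = 705, c = 404, d = 988.
OR = (a·d)/(b·c) = (138 × 988) / (705 × 404) = 136344 / 284820 = 0.47870

0.479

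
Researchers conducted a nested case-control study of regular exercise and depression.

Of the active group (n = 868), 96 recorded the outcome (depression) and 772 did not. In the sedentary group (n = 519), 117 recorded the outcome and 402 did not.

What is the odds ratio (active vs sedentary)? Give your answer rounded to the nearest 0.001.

From the description: a = 96, b = 772, c = 117, d = 402.
OR = (a·d)/(b·c) = (96 × 402) / (772 × 117) = 38592 / 90324 = 0.42726
Exposure is associated with lower odds of depression (OR = 0.43 < 1).

0.427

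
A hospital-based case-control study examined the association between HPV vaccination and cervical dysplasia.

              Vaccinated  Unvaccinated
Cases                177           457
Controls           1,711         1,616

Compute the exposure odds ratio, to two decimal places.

Reading the table with exposure as columns: a = 177 (Vaccinated, case), b = 1711 (Vaccinated, non-case), c = 457 (Unvaccinated, case), d = 1616.
OR = (a·d)/(b·c) = (177 × 1616) / (1711 × 457) = 286032 / 781927 = 0.36580
Exposure is associated with lower odds of cervical dysplasia (OR = 0.37 < 1).

0.37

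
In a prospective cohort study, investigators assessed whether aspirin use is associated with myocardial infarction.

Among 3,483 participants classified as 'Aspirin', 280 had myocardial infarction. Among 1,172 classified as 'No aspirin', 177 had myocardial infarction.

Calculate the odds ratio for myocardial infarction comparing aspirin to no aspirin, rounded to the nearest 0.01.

0.49

From the description: a = 280, b = 3203, c = 177, d = 995.
OR = (a·d)/(b·c) = (280 × 995) / (3203 × 177) = 278600 / 566931 = 0.49142
Exposure is associated with lower odds of myocardial infarction (OR = 0.49 < 1).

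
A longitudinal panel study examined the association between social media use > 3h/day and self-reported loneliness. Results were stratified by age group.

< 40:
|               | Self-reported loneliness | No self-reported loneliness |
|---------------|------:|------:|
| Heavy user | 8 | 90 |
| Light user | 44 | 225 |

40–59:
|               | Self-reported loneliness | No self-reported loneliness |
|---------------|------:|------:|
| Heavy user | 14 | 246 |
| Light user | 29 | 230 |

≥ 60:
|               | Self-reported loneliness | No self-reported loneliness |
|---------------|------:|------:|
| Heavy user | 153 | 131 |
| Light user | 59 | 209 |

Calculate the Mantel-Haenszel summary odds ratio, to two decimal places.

OR_MH = Σ(aᵢdᵢ/nᵢ) / Σ(bᵢcᵢ/nᵢ), where nᵢ is the stratum total.
Stratum 1 (< 40): n = 367; a·d/n = 8·225/367 = 4.9046; b·c/n = 90·44/367 = 10.7902
Stratum 2 (40–59): n = 519; a·d/n = 14·230/519 = 6.2042; b·c/n = 246·29/519 = 13.7457
Stratum 3 (≥ 60): n = 552; a·d/n = 153·209/552 = 57.9293; b·c/n = 131·59/552 = 14.0018
OR_MH = (4.9046 + 6.2042 + 57.9293) / (10.7902 + 13.7457 + 14.0018) = 69.0382 / 38.5377 = 1.79145

1.79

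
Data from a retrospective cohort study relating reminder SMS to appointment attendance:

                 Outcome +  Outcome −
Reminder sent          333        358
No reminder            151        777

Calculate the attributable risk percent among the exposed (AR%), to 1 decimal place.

66.2

Cells: a = 333, b = 358, c = 151, d = 777.
Risk in exposed = 333/691 = 0.48191; risk in unexposed = 151/928 = 0.16272.
RR = 0.48191/0.16272 = 2.96167
AR% = (RR − 1)/RR × 100 = (2.96167 − 1)/2.96167 × 100 = 66.2353%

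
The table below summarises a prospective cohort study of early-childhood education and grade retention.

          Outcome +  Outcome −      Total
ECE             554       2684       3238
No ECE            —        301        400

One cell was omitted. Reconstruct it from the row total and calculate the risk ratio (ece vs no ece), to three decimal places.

The missing cell is in the unexposed row: 400 − 301 = 99.
So a = 554, b = 2684, c = 99, d = 301.
RR = [a/(a+b)] / [c/(c+d)] = (554/3238) / (99/400) = 0.17109/0.24750 = 0.69129

0.691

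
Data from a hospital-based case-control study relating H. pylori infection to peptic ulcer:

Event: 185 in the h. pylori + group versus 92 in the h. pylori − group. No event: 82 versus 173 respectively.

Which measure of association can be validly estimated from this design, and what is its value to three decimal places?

4.242

From the description: a = 185, b = 82, c = 92, d = 173.
This is a hospital-based case-control study: participants were sampled on outcome status, so risks in the source population cannot be estimated directly — relative risk is not valid here. The odds ratio is the appropriate measure.
OR = (a·d)/(b·c) = (185 × 173) / (82 × 92) = 32005 / 7544 = 4.24244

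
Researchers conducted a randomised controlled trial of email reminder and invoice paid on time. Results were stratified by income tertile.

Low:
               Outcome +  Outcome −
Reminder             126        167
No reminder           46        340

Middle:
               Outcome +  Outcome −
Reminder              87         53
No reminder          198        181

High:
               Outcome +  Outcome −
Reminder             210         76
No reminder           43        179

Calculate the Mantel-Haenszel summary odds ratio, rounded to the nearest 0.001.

OR_MH = Σ(aᵢdᵢ/nᵢ) / Σ(bᵢcᵢ/nᵢ), where nᵢ is the stratum total.
Stratum 1 (Low): n = 679; a·d/n = 126·340/679 = 63.0928; b·c/n = 167·46/679 = 11.3137
Stratum 2 (Middle): n = 519; a·d/n = 87·181/519 = 30.3410; b·c/n = 53·198/519 = 20.2197
Stratum 3 (High): n = 508; a·d/n = 210·179/508 = 73.9961; b·c/n = 76·43/508 = 6.4331
OR_MH = (63.0928 + 30.3410 + 73.9961) / (11.3137 + 20.2197 + 6.4331) = 167.4299 / 37.9664 = 4.40995

4.410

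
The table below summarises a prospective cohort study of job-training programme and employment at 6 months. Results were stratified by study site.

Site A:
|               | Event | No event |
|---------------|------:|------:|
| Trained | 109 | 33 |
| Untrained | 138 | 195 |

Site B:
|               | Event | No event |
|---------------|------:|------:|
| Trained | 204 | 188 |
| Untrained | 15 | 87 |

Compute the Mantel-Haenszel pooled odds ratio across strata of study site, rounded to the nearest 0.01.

5.27

OR_MH = Σ(aᵢdᵢ/nᵢ) / Σ(bᵢcᵢ/nᵢ), where nᵢ is the stratum total.
Stratum 1 (Site A): n = 475; a·d/n = 109·195/475 = 44.7474; b·c/n = 33·138/475 = 9.5874
Stratum 2 (Site B): n = 494; a·d/n = 204·87/494 = 35.9271; b·c/n = 188·15/494 = 5.7085
OR_MH = (44.7474 + 35.9271) / (9.5874 + 5.7085) = 80.6745 / 15.2959 = 5.27427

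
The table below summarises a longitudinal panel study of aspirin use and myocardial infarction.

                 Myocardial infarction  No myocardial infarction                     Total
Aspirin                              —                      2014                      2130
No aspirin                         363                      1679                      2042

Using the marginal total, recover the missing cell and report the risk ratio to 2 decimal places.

0.31

The missing cell is in the exposed row: 2130 − 2014 = 116.
So a = 116, b = 2014, c = 363, d = 1679.
RR = [a/(a+b)] / [c/(c+d)] = (116/2130) / (363/2042) = 0.05446/0.17777 = 0.30636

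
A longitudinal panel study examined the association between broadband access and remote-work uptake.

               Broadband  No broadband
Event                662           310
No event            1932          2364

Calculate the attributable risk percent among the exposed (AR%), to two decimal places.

54.57

Reading the table with exposure as columns: a = 662 (Broadband, case), b = 1932 (Broadband, non-case), c = 310 (No broadband, case), d = 2364.
Risk in exposed = 662/2594 = 0.25520; risk in unexposed = 310/2674 = 0.11593.
RR = 0.25520/0.11593 = 2.20134
AR% = (RR − 1)/RR × 100 = (2.20134 − 1)/2.20134 × 100 = 54.5732%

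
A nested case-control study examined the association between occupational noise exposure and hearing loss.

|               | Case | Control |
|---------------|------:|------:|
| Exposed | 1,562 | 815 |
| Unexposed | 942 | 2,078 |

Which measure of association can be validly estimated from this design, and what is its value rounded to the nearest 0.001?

4.228

Cells: a = 1562, b = 815, c = 942, d = 2078.
This is a nested case-control study: participants were sampled on outcome status, so risks in the source population cannot be estimated directly — relative risk is not valid here. The odds ratio is the appropriate measure.
OR = (a·d)/(b·c) = (1562 × 2078) / (815 × 942) = 3245836 / 767730 = 4.22784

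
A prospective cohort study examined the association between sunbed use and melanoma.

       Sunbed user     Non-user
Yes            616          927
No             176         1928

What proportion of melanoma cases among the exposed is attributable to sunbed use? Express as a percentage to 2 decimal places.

Reading the table with exposure as columns: a = 616 (Sunbed user, case), b = 176 (Sunbed user, non-case), c = 927 (Non-user, case), d = 1928.
Risk in exposed = 616/792 = 0.77778; risk in unexposed = 927/2855 = 0.32469.
RR = 0.77778/0.32469 = 2.39542
AR% = (RR − 1)/RR × 100 = (2.39542 − 1)/2.39542 × 100 = 58.2537%

58.25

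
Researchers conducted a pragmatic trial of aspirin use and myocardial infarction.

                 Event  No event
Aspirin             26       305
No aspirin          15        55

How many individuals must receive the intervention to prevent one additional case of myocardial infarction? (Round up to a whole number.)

8

Risk in treated group = 26/331 = 0.07855; risk in control = 15/70 = 0.21429.
Absolute risk reduction = 0.21429 − 0.07855 = 0.13574
NNT = 1 / ARR = 1 / 0.13574 = 7.367 → round up → 8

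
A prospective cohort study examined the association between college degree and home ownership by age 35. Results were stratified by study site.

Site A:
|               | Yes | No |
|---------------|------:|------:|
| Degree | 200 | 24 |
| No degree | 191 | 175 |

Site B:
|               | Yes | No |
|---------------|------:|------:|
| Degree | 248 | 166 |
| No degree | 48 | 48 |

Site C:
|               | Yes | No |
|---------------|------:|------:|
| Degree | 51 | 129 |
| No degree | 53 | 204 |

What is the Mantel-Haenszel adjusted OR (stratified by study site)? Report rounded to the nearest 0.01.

OR_MH = Σ(aᵢdᵢ/nᵢ) / Σ(bᵢcᵢ/nᵢ), where nᵢ is the stratum total.
Stratum 1 (Site A): n = 590; a·d/n = 200·175/590 = 59.3220; b·c/n = 24·191/590 = 7.7695
Stratum 2 (Site B): n = 510; a·d/n = 248·48/510 = 23.3412; b·c/n = 166·48/510 = 15.6235
Stratum 3 (Site C): n = 437; a·d/n = 51·204/437 = 23.8078; b·c/n = 129·53/437 = 15.6453
OR_MH = (59.3220 + 23.3412 + 23.8078) / (7.7695 + 15.6235 + 15.6453) = 106.4710 / 39.0383 = 2.72734

2.73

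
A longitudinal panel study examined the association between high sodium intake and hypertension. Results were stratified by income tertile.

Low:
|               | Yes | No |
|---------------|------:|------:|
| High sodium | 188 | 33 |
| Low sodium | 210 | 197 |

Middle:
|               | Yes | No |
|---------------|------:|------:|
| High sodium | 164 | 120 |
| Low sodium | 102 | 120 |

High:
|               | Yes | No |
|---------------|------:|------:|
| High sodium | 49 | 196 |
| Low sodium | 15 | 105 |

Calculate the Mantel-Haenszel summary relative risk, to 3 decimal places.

RR_MH = Σ(aᵢ·n₀ᵢ/nᵢ) / Σ(cᵢ·n₁ᵢ/nᵢ), with n₁ᵢ = aᵢ+bᵢ (exposed), n₀ᵢ = cᵢ+dᵢ (unexposed), nᵢ = n₁ᵢ+n₀ᵢ.
Stratum 1 (Low): n₁ = 221, n₀ = 407, n = 628; a·n₀/n = 188·407/628 = 121.8408; c·n₁/n = 210·221/628 = 73.9013
Stratum 2 (Middle): n₁ = 284, n₀ = 222, n = 506; a·n₀/n = 164·222/506 = 71.9526; c·n₁/n = 102·284/506 = 57.2490
Stratum 3 (High): n₁ = 245, n₀ = 120, n = 365; a·n₀/n = 49·120/365 = 16.1096; c·n₁/n = 15·245/365 = 10.0685
RR_MH = (121.8408 + 71.9526 + 16.1096) / (73.9013 + 57.2490 + 10.0685) = 209.9029 / 141.2188 = 1.48637

1.486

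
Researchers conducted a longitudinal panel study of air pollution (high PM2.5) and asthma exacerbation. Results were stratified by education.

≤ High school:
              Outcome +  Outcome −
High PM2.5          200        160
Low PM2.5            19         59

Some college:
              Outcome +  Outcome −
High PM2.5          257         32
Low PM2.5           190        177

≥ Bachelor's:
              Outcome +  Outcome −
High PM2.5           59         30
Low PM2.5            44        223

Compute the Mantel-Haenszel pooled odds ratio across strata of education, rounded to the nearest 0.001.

OR_MH = Σ(aᵢdᵢ/nᵢ) / Σ(bᵢcᵢ/nᵢ), where nᵢ is the stratum total.
Stratum 1 (≤ High school): n = 438; a·d/n = 200·59/438 = 26.9406; b·c/n = 160·19/438 = 6.9406
Stratum 2 (Some college): n = 656; a·d/n = 257·177/656 = 69.3430; b·c/n = 32·190/656 = 9.2683
Stratum 3 (≥ Bachelor's): n = 356; a·d/n = 59·223/356 = 36.9579; b·c/n = 30·44/356 = 3.7079
OR_MH = (26.9406 + 69.3430 + 36.9579) / (6.9406 + 9.2683 + 3.7079) = 133.2415 / 19.9168 = 6.68991

6.690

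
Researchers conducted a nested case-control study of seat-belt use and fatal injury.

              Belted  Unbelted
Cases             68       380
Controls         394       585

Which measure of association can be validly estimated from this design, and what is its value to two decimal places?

0.27

Reading the table with exposure as columns: a = 68 (Belted, case), b = 394 (Belted, non-case), c = 380 (Unbelted, case), d = 585.
This is a nested case-control study: participants were sampled on outcome status, so risks in the source population cannot be estimated directly — relative risk is not valid here. The odds ratio is the appropriate measure.
OR = (a·d)/(b·c) = (68 × 585) / (394 × 380) = 39780 / 149720 = 0.26570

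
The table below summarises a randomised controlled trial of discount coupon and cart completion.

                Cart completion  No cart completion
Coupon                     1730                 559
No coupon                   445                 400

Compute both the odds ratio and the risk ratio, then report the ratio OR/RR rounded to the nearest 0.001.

1.938

Cells: a = 1730, b = 559, c = 445, d = 400.
OR = (1730·400)/(559·445) = 692000/248755 = 2.78185
Risk in exposed = 1730/2289 = 0.75579; risk in unexposed = 445/845 = 0.52663; RR = 1.43515
OR/RR = 2.78185 / 1.43515 = 1.93837
The outcome is not rare, so the OR lies further from 1 than the RR.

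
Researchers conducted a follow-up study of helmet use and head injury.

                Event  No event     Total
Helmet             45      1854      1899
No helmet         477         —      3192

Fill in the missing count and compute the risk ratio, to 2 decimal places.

The missing cell is in the unexposed row: 3192 − 477 = 2715.
So a = 45, b = 1854, c = 477, d = 2715.
RR = [a/(a+b)] / [c/(c+d)] = (45/1899) / (477/3192) = 0.02370/0.14944 = 0.15857

0.16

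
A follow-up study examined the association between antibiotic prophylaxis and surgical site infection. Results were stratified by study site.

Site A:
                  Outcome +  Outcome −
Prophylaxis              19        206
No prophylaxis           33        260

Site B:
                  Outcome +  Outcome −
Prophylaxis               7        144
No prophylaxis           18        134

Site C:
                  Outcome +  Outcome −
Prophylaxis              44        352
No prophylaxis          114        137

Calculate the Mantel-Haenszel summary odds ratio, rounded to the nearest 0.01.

0.26

OR_MH = Σ(aᵢdᵢ/nᵢ) / Σ(bᵢcᵢ/nᵢ), where nᵢ is the stratum total.
Stratum 1 (Site A): n = 518; a·d/n = 19·260/518 = 9.5367; b·c/n = 206·33/518 = 13.1236
Stratum 2 (Site B): n = 303; a·d/n = 7·134/303 = 3.0957; b·c/n = 144·18/303 = 8.5545
Stratum 3 (Site C): n = 647; a·d/n = 44·137/647 = 9.3168; b·c/n = 352·114/647 = 62.0216
OR_MH = (9.5367 + 3.0957 + 9.3168) / (13.1236 + 8.5545 + 62.0216) = 21.9492 / 83.6996 = 0.26224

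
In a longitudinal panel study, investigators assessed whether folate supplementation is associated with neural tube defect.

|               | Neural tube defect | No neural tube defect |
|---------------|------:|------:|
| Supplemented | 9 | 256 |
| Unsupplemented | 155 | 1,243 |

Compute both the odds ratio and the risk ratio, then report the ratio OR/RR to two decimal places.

0.92

Cells: a = 9, b = 256, c = 155, d = 1243.
OR = (9·1243)/(256·155) = 11187/39680 = 0.28193
Risk in exposed = 9/265 = 0.03396; risk in unexposed = 155/1398 = 0.11087; RR = 0.30632
OR/RR = 0.28193 / 0.30632 = 0.92039
The outcome is not rare, so the OR lies further from 1 than the RR.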